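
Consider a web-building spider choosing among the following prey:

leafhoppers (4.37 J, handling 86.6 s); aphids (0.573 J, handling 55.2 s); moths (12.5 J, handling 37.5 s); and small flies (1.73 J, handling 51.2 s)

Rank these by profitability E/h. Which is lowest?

aphids

Profitability E/h (J/s): leafhoppers = 4.37/86.6 = 0.0505, aphids = 0.573/55.2 = 0.0104, moths = 12.5/37.5 = 0.333, small flies = 1.73/51.2 = 0.0338.
Ranked: moths > leafhoppers > small flies > aphids.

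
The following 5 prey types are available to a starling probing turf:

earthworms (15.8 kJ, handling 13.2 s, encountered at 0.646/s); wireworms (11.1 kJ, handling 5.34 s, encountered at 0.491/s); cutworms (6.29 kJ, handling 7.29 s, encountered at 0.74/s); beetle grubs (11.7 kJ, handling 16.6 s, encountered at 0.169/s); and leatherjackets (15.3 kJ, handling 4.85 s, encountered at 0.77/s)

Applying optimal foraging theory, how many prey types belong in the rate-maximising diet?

1

E/h in descending order: leatherjackets 3.15, wireworms 2.08, earthworms 1.2, cutworms 0.863, beetle grubs 0.705 kJ/s. The optimal diet is the largest prefix of this list for which every included type satisfies E_i/h_i > R on the types above it.
Rate on top 1: 2.488. wireworms: 2.08 < 2.488 → exclude; stop.
Optimal diet: leatherjackets — 1 of 5 types.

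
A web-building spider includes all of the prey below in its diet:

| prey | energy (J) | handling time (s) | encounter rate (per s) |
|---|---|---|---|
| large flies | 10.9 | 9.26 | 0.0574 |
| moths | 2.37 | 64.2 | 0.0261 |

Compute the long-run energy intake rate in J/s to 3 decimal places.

0.214 J/s

R = Σλ_iE_i / (1 + Σλ_ih_i)
Numerator: 0.0574×10.9 + 0.0261×2.37 = 0.6875
Denominator: 1 + 0.0574×9.26 + 0.0261×64.2 = 3.207
R = 0.6875/3.207 = 0.2144 J/s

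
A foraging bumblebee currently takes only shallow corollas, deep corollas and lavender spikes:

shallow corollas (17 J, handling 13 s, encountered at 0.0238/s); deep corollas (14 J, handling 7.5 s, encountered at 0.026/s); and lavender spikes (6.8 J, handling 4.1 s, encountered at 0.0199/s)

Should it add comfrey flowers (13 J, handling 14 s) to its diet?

Yes

Current rate: (0.0238×17 + 0.026×14 + 0.0199×6.8)/(1 + 0.0238×13 + 0.026×7.5 + 0.0199×4.1) = 0.5699 J/s.
comfrey flowers: E/h = 13/14 = 0.9286 J/s.
Since 0.9286 > R, including comfrey flowers increases the long-run rate.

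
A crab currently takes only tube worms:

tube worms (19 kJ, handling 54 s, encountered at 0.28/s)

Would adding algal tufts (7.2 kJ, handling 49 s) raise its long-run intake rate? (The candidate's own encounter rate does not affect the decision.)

No

Current rate: (0.28×19)/(1 + 0.28×54) = 0.33 kJ/s.
Profitability of algal tufts: 7.2/49 = 0.1469 kJ/s.
0.1469 < 0.33, so adding algal tufts would lower the average — exclude it.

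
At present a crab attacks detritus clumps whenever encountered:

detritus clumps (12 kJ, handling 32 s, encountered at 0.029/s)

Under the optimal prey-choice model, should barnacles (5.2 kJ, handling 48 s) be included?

Intake rate on the current diet: R = (0.029×12) / (1 + 0.029×32) = 0.348/1.928 = 0.1805 kJ/s.
barnacles: E/h = 5.2/48 = 0.1083 kJ/s.
Since 0.1083 < R, time spent handling barnacles is better spent searching.

No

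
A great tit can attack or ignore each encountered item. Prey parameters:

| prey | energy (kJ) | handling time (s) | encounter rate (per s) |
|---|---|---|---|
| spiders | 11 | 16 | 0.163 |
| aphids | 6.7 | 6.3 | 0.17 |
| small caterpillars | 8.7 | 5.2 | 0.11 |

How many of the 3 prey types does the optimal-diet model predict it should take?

2

E/h in descending order: small caterpillars 1.67, aphids 1.06, spiders 0.688 kJ/s. The optimal diet is the largest prefix of this list for which every included type satisfies E_i/h_i > R on the types above it.
Rate on top 1: 0.6088. aphids: 1.06 > 0.6088 → include.
Rate on top 2: 0.793. spiders: 0.688 < 0.793 → exclude; stop.
Optimal diet: small caterpillars, aphids — 2 of 3 types.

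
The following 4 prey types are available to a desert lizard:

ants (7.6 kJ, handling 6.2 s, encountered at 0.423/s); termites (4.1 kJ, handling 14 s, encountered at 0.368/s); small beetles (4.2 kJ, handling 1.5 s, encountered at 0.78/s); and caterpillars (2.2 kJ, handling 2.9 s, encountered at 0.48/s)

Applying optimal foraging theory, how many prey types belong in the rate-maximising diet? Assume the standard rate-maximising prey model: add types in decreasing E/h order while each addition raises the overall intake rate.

Profitabilities (E/h, kJ/s): small beetles 2.8, ants 1.23, caterpillars 0.759, termites 0.293. Add prey in this order while the next type's profitability exceeds the intake rate on those already taken.
Rate on top 1: 1.51. ants: 1.23 < 1.51 → exclude; stop.
Optimal diet: small beetles — 1 of 4 types.

1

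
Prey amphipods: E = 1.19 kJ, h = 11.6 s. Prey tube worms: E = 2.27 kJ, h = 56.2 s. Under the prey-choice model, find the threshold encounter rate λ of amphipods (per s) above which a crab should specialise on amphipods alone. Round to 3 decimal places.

0.056 per s

At the threshold, the rate on amphipods alone equals the profitability of tube worms: λ·1.19/(1 + λ·11.6) = 2.27/56.2 = 0.04039.
Rearranging, λ(1.19 − 0.04039×11.6) = 0.04039, so λ = 0.04039/0.7215 = 0.05599 per s.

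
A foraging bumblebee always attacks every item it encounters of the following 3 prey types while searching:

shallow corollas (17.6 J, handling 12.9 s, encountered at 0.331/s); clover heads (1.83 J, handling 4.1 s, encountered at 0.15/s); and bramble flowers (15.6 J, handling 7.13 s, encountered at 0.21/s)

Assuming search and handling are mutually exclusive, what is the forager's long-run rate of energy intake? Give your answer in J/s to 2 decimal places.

R = (0.331×17.6 + 0.15×1.83 + 0.21×15.6) / (1 + 0.331×12.9 + 0.15×4.1 + 0.21×7.13) = 9.376/7.382 = 1.27 J/s.

1.27 J/s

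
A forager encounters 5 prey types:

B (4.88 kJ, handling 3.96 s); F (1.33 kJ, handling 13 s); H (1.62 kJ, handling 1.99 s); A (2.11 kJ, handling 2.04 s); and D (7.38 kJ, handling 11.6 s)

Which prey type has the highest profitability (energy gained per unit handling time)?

Profitability E/h (kJ/s): B = 4.88/3.96 = 1.23, F = 1.33/13 = 0.102, H = 1.62/1.99 = 0.814, A = 2.11/2.04 = 1.03, D = 7.38/11.6 = 0.636.
Ranked: B > A > H > D > F.

B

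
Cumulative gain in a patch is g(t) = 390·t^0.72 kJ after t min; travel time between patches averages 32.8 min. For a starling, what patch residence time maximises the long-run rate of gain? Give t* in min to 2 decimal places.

84.34 min

Maximise g(t)/(T+t): set derivative to zero → g'(t)(T+t) = g(t).
g'(t) = 0.72·390·t^-0.28. Setting 0.72·390·t^-0.28 = 390·t^0.72/(32.8+t) gives 0.72(32.8+t) = t, so 0.28·t = 0.72×32.8.
t* = 0.72×32.8/0.28 = 84.34 min.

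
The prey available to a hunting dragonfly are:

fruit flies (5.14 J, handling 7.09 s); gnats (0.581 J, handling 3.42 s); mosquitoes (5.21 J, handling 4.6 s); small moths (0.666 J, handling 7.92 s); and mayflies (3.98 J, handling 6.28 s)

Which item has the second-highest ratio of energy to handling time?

Profitability E/h (J/s): fruit flies = 5.14/7.09 = 0.725, gnats = 0.581/3.42 = 0.17, mosquitoes = 5.21/4.6 = 1.13, small moths = 0.666/7.92 = 0.0841, mayflies = 3.98/6.28 = 0.634.
Ranked: mosquitoes > fruit flies > mayflies > gnats > small moths.

fruit flies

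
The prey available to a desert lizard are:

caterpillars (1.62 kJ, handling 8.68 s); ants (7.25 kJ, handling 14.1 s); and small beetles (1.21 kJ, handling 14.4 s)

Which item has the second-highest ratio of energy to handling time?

Profitability E/h (kJ/s): caterpillars = 1.62/8.68 = 0.187, ants = 7.25/14.1 = 0.514, small beetles = 1.21/14.4 = 0.084.
Ranked: ants > caterpillars > small beetles.

caterpillars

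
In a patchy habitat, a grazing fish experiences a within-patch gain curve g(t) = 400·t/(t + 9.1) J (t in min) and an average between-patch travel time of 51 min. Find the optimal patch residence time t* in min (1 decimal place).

By the marginal value theorem, leave when the instantaneous gain rate g'(t) equals the habitat-wide average g(t)/(T + t).
g'(t) = 400·9.1/(t + 9.1)². Setting 400·9.1/(t+9.1)² = 400t/[(t+9.1)(51+t)] gives 9.1(51+t) = t(t+9.1), so t² = 9.1×51 = 464.1.
t* = √464.1 = 21.54 min.

21.5 min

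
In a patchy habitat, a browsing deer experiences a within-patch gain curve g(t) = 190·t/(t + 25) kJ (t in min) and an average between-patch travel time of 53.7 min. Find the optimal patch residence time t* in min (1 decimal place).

Maximise g(t)/(T+t): set derivative to zero → g'(t)(T+t) = g(t).
g'(t) = 190·25/(t + 25)². Setting 190·25/(t+25)² = 190t/[(t+25)(53.7+t)] gives 25(53.7+t) = t(t+25), so t² = 25×53.7 = 1342.
t* = √1342 = 36.64 min.

36.6 min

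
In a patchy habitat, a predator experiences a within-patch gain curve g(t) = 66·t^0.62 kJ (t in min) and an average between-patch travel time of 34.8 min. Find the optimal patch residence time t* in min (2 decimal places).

By the marginal value theorem, leave when the instantaneous gain rate g'(t) equals the habitat-wide average g(t)/(T + t).
g'(t) = 0.62·66·t^-0.38. Setting 0.62·66·t^-0.38 = 66·t^0.62/(34.8+t) gives 0.62(34.8+t) = t, so 0.38·t = 0.62×34.8.
t* = 0.62×34.8/0.38 = 56.78 min.

56.78 min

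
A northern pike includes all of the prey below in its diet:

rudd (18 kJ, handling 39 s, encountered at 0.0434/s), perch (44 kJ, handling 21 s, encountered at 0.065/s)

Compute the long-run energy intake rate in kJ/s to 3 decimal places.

Energy encountered per unit search time: 0.0434×18 + 0.065×44 = 3.641 kJ/s.
Handling time per unit search time: 0.0434×39 + 0.065×21 = 3.058.
Rate = 3.641/(1 + 3.058) = 0.8974 kJ/s.

0.897 kJ/s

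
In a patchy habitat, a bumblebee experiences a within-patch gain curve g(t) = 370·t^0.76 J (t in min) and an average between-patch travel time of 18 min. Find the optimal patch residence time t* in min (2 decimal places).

57.00 min

Maximise g(t)/(T+t): set derivative to zero → g'(t)(T+t) = g(t).
g'(t) = 0.76·370·t^-0.24. Setting 0.76·370·t^-0.24 = 370·t^0.76/(18+t) gives 0.76(18+t) = t, so 0.24·t = 0.76×18.
t* = 0.76×18/0.24 = 57 min.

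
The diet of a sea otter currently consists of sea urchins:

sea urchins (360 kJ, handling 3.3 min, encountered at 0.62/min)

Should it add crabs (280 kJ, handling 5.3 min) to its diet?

No

Intake rate on the current diet: R = (0.62×360) / (1 + 0.62×3.3) = 223.2/3.046 = 73.28 kJ/min.
Profitability of crabs: 280/5.3 = 52.83 kJ/min.
Since 52.83 < R, time spent handling crabs is better spent searching.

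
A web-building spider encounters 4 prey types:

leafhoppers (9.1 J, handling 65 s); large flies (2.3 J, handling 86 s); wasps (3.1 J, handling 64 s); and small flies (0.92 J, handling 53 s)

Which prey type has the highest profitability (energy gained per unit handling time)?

Profitability E/h (J/s): leafhoppers = 9.1/65 = 0.14, large flies = 2.3/86 = 0.0267, wasps = 3.1/64 = 0.0484, small flies = 0.92/53 = 0.0174.
Ranked: leafhoppers > wasps > large flies > small flies.

leafhoppers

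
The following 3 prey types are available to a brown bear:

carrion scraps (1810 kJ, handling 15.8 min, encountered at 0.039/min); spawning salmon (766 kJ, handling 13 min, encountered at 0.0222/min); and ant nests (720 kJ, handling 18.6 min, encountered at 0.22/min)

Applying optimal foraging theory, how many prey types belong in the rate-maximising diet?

E/h in descending order: carrion scraps 115, spawning salmon 58.9, ant nests 38.7 kJ/min. The optimal diet is the largest prefix of this list for which every included type satisfies E_i/h_i > R on the types above it.
Rate on top 1: 43.68. spawning salmon: 58.9 > 43.68 → include.
Rate on top 2: 45.99. ant nests: 38.7 < 45.99 → exclude; stop.
Optimal diet: carrion scraps, spawning salmon — 2 of 3 types.

2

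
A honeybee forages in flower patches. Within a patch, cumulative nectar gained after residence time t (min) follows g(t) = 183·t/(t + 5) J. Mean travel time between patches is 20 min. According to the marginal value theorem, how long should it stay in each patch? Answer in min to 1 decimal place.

10.0 min

By the marginal value theorem, leave when the instantaneous gain rate g'(t) equals the habitat-wide average g(t)/(T + t).
g'(t) = 183·5/(t + 5)². Setting 183·5/(t+5)² = 183t/[(t+5)(20+t)] gives 5(20+t) = t(t+5), so t² = 5×20 = 100.
t* = √100 = 10 min.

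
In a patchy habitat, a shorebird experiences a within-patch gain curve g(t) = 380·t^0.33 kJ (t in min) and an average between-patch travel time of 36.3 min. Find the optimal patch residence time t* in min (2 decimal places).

17.88 min

By the marginal value theorem, leave when the instantaneous gain rate g'(t) equals the habitat-wide average g(t)/(T + t).
g'(t) = 0.33·380·t^-0.67. Setting 0.33·380·t^-0.67 = 380·t^0.33/(36.3+t) gives 0.33(36.3+t) = t, so 0.67·t = 0.33×36.3.
t* = 0.33×36.3/0.67 = 17.88 min.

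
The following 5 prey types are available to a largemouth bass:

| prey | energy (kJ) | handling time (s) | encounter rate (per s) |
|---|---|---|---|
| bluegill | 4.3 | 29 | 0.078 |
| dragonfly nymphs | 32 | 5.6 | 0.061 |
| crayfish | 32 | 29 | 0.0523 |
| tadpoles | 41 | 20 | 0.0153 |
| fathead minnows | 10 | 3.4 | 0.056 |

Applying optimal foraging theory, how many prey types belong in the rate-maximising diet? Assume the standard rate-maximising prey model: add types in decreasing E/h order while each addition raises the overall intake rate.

3

Rank by E/h (kJ/s): dragonfly nymphs 5.71, fathead minnows 2.94, tadpoles 2.05, crayfish 1.1, bluegill 0.148. Include each in turn until the next type's E/h falls below the running intake rate.
Rate on top 1: 1.455. fathead minnows: 2.94 > 1.455 → include.
Rate on top 2: 1.64. tadpoles: 2.05 > 1.64 → include.
Rate on top 3: 1.708. crayfish: 1.1 < 1.708 → exclude; stop.
Optimal diet: dragonfly nymphs, fathead minnows, tadpoles — 3 of 5 types.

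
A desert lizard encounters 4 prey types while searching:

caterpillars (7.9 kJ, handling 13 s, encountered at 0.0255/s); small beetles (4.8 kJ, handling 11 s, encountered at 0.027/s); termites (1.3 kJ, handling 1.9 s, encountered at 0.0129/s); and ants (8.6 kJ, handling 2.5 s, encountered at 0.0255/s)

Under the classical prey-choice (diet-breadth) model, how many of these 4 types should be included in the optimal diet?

4

Rank by E/h (kJ/s): ants 3.44, termites 0.684, caterpillars 0.608, small beetles 0.436. Include each in turn until the next type's E/h falls below the running intake rate.
Rate on top 1: 0.2062. termites: 0.684 > 0.2062 → include.
Rate on top 2: 0.2169. caterpillars: 0.608 > 0.2169 → include.
Rate on top 3: 0.3082. small beetles: 0.436 > 0.3082 → include.
Optimal diet: ants, termites, caterpillars, small beetles — 4 of 4 types.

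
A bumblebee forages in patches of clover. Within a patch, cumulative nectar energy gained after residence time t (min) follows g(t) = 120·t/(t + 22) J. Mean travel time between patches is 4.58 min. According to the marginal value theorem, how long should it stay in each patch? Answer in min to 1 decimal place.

By the marginal value theorem, leave when the instantaneous gain rate g'(t) equals the habitat-wide average g(t)/(T + t).
g'(t) = 120·22/(t + 22)². Setting 120·22/(t+22)² = 120t/[(t+22)(4.58+t)] gives 22(4.58+t) = t(t+22), so t² = 22×4.58 = 100.8.
t* = √100.8 = 10.04 min.

10.0 min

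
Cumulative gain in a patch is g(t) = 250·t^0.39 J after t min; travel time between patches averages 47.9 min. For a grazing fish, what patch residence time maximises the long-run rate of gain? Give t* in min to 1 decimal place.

30.6 min

Optimal t* satisfies g'(t*) = g(t*)/(T + t*).
g'(t) = 0.39·250·t^-0.61. Setting 0.39·250·t^-0.61 = 250·t^0.39/(47.9+t) gives 0.39(47.9+t) = t, so 0.61·t = 0.39×47.9.
t* = 0.39×47.9/0.61 = 30.62 min.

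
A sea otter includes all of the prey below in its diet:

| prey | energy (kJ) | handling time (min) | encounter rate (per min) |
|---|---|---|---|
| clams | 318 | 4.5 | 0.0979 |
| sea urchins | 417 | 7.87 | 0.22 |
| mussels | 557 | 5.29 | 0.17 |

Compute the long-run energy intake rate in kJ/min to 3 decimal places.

R = Σλ_iE_i / (1 + Σλ_ih_i)
Numerator: 0.0979×318 + 0.22×417 + 0.17×557 = 217.6
Denominator: 1 + 0.0979×4.5 + 0.22×7.87 + 0.17×5.29 = 4.071
R = 217.6/4.071 = 53.44 kJ/min

53.439 kJ/min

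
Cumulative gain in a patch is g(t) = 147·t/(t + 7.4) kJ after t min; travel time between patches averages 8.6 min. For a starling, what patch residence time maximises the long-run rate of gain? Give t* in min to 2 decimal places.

By the marginal value theorem, leave when the instantaneous gain rate g'(t) equals the habitat-wide average g(t)/(T + t).
g'(t) = 147·7.4/(t + 7.4)². Setting 147·7.4/(t+7.4)² = 147t/[(t+7.4)(8.6+t)] gives 7.4(8.6+t) = t(t+7.4), so t² = 7.4×8.6 = 63.64.
t* = √63.64 = 7.977 min.

7.98 min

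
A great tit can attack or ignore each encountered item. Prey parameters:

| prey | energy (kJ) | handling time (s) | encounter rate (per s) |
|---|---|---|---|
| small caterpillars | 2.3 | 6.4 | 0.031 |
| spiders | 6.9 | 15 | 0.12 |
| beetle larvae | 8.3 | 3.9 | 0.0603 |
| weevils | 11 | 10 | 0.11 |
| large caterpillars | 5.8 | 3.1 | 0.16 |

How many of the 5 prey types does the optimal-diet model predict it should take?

Rank by E/h (kJ/s): beetle larvae 2.13, large caterpillars 1.87, weevils 1.1, spiders 0.46, small caterpillars 0.359. Include each in turn until the next type's E/h falls below the running intake rate.
Rate on top 1: 0.4052. large caterpillars: 1.87 > 0.4052 → include.
Rate on top 2: 0.8252. weevils: 1.1 > 0.8252 → include.
Rate on top 3: 0.9319. spiders: 0.46 < 0.9319 → exclude; stop.
Optimal diet: beetle larvae, large caterpillars, weevils — 3 of 5 types.

3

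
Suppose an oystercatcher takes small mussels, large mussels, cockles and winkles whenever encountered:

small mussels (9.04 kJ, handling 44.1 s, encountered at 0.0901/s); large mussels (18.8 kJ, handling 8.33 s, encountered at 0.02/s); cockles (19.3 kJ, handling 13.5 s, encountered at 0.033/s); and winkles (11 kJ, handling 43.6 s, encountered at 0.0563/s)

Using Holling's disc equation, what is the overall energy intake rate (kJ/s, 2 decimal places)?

Energy encountered per unit search time: 0.0901×9.04 + 0.02×18.8 + 0.033×19.3 + 0.0563×11 = 2.447 kJ/s.
Handling time per unit search time: 0.0901×44.1 + 0.02×8.33 + 0.033×13.5 + 0.0563×43.6 = 7.04.
Rate = 2.447/(1 + 7.04) = 0.3043 kJ/s.

0.30 kJ/s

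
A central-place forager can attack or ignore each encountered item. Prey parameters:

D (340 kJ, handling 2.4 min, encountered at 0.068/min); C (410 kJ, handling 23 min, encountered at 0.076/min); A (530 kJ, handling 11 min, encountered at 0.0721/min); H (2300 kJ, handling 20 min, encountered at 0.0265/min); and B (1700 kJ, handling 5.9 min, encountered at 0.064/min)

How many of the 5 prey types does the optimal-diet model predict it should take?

3

E/h in descending order: B 288, D 142, H 115, A 48.2, C 17.8 kJ/min. The optimal diet is the largest prefix of this list for which every included type satisfies E_i/h_i > R on the types above it.
Rate on top 1: 78.98. D: 142 > 78.98 → include.
Rate on top 2: 85.62. H: 115 > 85.62 → include.
Rate on top 3: 93.14. A: 48.2 < 93.14 → exclude; stop.
Optimal diet: B, D, H — 3 of 5 types.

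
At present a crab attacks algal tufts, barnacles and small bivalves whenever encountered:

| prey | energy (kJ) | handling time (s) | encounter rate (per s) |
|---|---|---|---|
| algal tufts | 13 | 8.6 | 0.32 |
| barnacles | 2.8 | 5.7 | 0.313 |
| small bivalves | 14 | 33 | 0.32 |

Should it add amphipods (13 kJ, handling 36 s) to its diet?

No

Intake rate on the current diet: R = (0.32×13 + 0.313×2.8 + 0.32×14) / (1 + 0.32×8.6 + 0.313×5.7 + 0.32×33) = 9.516/16.1 = 0.5912 kJ/s.
Profitability of amphipods: 13/36 = 0.3611 kJ/s.
Since 0.3611 < R, time spent handling amphipods is better spent searching.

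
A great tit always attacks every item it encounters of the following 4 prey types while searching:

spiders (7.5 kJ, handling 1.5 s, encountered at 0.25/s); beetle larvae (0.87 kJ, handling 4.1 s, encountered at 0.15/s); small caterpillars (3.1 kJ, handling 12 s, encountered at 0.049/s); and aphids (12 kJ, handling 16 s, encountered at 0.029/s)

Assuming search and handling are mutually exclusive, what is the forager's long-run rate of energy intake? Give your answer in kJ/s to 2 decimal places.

R = Σλ_iE_i / (1 + Σλ_ih_i)
Numerator: 0.25×7.5 + 0.15×0.87 + 0.049×3.1 + 0.029×12 = 2.505
Denominator: 1 + 0.25×1.5 + 0.15×4.1 + 0.049×12 + 0.029×16 = 3.042
R = 2.505/3.042 = 0.8236 kJ/s

0.82 kJ/s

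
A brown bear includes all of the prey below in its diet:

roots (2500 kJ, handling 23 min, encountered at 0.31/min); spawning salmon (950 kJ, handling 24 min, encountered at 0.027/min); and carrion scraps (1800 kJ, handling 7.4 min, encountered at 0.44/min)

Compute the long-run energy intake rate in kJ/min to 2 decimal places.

R = Σλ_iE_i / (1 + Σλ_ih_i)
Numerator: 0.31×2500 + 0.027×950 + 0.44×1800 = 1593
Denominator: 1 + 0.31×23 + 0.027×24 + 0.44×7.4 = 12.03
R = 1593/12.03 = 132.3 kJ/min

132.35 kJ/min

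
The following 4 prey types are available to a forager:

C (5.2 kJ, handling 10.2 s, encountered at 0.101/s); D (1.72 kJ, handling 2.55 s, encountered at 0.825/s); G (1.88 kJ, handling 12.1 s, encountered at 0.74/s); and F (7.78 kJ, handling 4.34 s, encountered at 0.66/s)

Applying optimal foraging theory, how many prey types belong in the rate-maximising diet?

Profitabilities (E/h, kJ/s): F 1.79, D 0.675, C 0.51, G 0.155. Add prey in this order while the next type's profitability exceeds the intake rate on those already taken.
Rate on top 1: 1.329. D: 0.675 < 1.329 → exclude; stop.
Optimal diet: F — 1 of 4 types.

1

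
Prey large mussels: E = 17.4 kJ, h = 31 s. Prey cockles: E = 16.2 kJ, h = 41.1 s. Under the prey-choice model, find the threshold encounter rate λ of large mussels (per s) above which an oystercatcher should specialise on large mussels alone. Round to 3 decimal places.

At the threshold, the rate on large mussels alone equals the profitability of cockles: λ·17.4/(1 + λ·31) = 16.2/41.1 = 0.3942.
Rearranging, λ(17.4 − 0.3942×31) = 0.3942, so λ = 0.3942/5.181 = 0.07608 per s.

0.076 per s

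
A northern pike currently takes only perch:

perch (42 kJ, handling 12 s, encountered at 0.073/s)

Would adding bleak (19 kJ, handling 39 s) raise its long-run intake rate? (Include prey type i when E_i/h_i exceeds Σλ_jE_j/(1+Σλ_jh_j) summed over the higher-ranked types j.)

No

On perch alone, R = ΣλE/(1+Σλh) = 3.066/1.876 = 1.634 kJ/s.
Profitability of bleak: 19/39 = 0.4872 kJ/s.
Since 0.4872 < R, time spent handling bleak is better spent searching.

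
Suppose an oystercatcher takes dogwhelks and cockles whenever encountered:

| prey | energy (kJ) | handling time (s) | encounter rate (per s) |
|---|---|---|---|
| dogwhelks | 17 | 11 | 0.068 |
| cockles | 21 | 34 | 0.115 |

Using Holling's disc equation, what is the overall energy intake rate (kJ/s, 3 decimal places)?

R = Σλ_iE_i / (1 + Σλ_ih_i)
Numerator: 0.068×17 + 0.115×21 = 3.571
Denominator: 1 + 0.068×11 + 0.115×34 = 5.658
R = 3.571/5.658 = 0.6311 kJ/s

0.631 kJ/s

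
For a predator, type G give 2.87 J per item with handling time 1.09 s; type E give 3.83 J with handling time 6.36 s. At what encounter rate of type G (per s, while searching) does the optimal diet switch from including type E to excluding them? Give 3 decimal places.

The zero-one rule: include type E iff E₂/h₂ > λE₁/(1+λh₁). Equality gives the switch point.
λE₁h₂ = E₂ + λE₂h₁ ⇒ λ = E₂/(E₁h₂ − E₂h₁) = 3.83/(18.25 − 4.175) = 0.272 per s.

0.272 per s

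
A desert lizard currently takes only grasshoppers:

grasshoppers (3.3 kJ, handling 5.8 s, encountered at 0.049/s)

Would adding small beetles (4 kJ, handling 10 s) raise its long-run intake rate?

Intake rate on the current diet: R = (0.049×3.3) / (1 + 0.049×5.8) = 0.1617/1.284 = 0.1259 kJ/s.
Profitability of small beetles: 4/10 = 0.4 kJ/s.
0.4 > 0.1259, so adding small beetles raises the average — include it.

Yes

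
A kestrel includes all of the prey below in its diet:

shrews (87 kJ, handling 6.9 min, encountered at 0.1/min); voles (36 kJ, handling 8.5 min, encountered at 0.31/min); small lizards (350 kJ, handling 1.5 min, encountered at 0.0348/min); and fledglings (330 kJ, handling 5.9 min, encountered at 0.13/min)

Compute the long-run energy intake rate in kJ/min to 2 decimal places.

R = (0.1×87 + 0.31×36 + 0.0348×350 + 0.13×330) / (1 + 0.1×6.9 + 0.31×8.5 + 0.0348×1.5 + 0.13×5.9) = 74.94/5.144 = 14.57 kJ/min.

14.57 kJ/min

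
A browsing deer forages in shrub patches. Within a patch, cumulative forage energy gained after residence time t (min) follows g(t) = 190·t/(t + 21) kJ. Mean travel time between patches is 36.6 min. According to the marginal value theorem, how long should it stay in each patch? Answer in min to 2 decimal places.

27.72 min

Optimal t* satisfies g'(t*) = g(t*)/(T + t*).
g'(t) = 190·21/(t + 21)². Setting 190·21/(t+21)² = 190t/[(t+21)(36.6+t)] gives 21(36.6+t) = t(t+21), so t² = 21×36.6 = 768.6.
t* = √768.6 = 27.72 min.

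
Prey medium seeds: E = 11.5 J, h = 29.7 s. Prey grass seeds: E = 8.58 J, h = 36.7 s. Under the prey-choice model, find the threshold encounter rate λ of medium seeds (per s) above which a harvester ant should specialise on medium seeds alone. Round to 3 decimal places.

Drop grass seeds once their profitability E₂/h₂ falls below the rate achievable on medium seeds alone: E₂/h₂ = λE₁/(1 + λh₁).
Solve for λ: λE₁h₂ = E₂(1 + λh₁) → λ(E₁h₂ − E₂h₁) = E₂ → λ = E₂/(E₁h₂ − E₂h₁).
λ = 8.58/(11.5×36.7 − 8.58×29.7) = 8.58/167.2 = 0.05131 per s.

0.051 per s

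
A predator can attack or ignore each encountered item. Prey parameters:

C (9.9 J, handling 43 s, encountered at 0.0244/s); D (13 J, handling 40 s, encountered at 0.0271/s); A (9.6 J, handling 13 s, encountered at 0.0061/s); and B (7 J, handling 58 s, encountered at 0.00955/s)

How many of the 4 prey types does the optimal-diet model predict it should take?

E/h in descending order: A 0.738, D 0.325, C 0.23, B 0.121 J/s. The optimal diet is the largest prefix of this list for which every included type satisfies E_i/h_i > R on the types above it.
Rate on top 1: 0.05426. D: 0.325 > 0.05426 → include.
Rate on top 2: 0.1899. C: 0.23 > 0.1899 → include.
Rate on top 3: 0.2031. B: 0.121 < 0.2031 → exclude; stop.
Optimal diet: A, D, C — 3 of 4 types.

3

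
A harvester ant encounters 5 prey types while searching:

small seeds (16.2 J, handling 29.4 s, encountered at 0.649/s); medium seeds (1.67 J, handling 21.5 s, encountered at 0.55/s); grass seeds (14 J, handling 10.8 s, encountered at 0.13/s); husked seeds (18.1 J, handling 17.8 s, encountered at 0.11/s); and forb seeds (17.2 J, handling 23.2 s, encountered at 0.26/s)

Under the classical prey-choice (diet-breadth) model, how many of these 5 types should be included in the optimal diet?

2

Rank by E/h (J/s): grass seeds 1.3, husked seeds 1.02, forb seeds 0.741, small seeds 0.551, medium seeds 0.0777. Include each in turn until the next type's E/h falls below the running intake rate.
Rate on top 1: 0.7571. husked seeds: 1.02 > 0.7571 → include.
Rate on top 2: 0.8737. forb seeds: 0.741 < 0.8737 → exclude; stop.
Optimal diet: grass seeds, husked seeds — 2 of 5 types.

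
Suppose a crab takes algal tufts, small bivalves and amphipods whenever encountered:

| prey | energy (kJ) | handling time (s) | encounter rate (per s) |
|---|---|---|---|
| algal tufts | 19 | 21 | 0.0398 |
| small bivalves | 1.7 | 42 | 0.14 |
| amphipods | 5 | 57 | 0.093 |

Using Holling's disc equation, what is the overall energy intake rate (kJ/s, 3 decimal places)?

0.112 kJ/s

Energy encountered per unit search time: 0.0398×19 + 0.14×1.7 + 0.093×5 = 1.459 kJ/s.
Handling time per unit search time: 0.0398×21 + 0.14×42 + 0.093×57 = 12.02.
Rate = 1.459/(1 + 12.02) = 0.1121 kJ/s.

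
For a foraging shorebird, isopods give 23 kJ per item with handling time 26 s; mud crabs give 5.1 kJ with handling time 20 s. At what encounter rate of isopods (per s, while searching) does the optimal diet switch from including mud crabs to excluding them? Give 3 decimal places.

0.016 per s

Drop mud crabs once their profitability E₂/h₂ falls below the rate achievable on isopods alone: E₂/h₂ = λE₁/(1 + λh₁).
Solve for λ: λE₁h₂ = E₂(1 + λh₁) → λ(E₁h₂ − E₂h₁) = E₂ → λ = E₂/(E₁h₂ − E₂h₁).
λ = 5.1/(23×20 − 5.1×26) = 5.1/327.4 = 0.01558 per s.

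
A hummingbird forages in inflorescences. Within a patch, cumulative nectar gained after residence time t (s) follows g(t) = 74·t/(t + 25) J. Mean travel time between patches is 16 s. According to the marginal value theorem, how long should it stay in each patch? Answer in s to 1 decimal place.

Optimal t* satisfies g'(t*) = g(t*)/(T + t*).
g'(t) = 74·25/(t + 25)². Setting 74·25/(t+25)² = 74t/[(t+25)(16+t)] gives 25(16+t) = t(t+25), so t² = 25×16 = 400.
t* = √400 = 20 s.

20.0 s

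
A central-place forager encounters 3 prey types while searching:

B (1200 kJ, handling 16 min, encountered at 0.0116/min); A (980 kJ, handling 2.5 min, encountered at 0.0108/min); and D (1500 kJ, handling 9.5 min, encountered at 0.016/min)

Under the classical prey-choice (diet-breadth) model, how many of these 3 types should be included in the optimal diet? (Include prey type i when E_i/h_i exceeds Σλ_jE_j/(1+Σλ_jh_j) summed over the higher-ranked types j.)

3

Rank by E/h (kJ/min): A 392, D 158, B 75. Include each in turn until the next type's E/h falls below the running intake rate.
Rate on top 1: 10.31. D: 158 > 10.31 → include.
Rate on top 2: 29.33. B: 75 > 29.33 → include.
Optimal diet: A, D, B — 3 of 3 types.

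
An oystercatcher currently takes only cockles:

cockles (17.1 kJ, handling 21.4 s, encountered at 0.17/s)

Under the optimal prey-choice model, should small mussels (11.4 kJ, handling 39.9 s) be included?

Current rate: (0.17×17.1)/(1 + 0.17×21.4) = 0.6268 kJ/s.
small mussels: E/h = 11.4/39.9 = 0.2857 kJ/s.
Since 0.2857 < R, time spent handling small mussels is better spent searching.

No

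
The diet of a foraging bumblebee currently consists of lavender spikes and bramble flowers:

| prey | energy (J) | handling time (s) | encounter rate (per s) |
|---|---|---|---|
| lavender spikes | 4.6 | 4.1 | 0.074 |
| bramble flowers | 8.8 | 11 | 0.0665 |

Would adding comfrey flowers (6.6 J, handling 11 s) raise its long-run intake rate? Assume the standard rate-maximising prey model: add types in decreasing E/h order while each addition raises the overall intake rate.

Current rate: (0.074×4.6 + 0.0665×8.8)/(1 + 0.074×4.1 + 0.0665×11) = 0.4549 J/s.
comfrey flowers: E/h = 6.6/11 = 0.6 J/s.
0.6 > 0.4549, so adding comfrey flowers raises the average — include it.

Yes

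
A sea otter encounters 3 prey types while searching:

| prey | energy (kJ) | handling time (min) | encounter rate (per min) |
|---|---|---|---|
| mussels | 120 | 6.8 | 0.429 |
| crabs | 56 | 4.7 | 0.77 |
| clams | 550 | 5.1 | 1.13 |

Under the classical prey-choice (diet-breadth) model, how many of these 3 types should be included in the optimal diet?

Profitabilities (E/h, kJ/min): clams 108, mussels 17.6, crabs 11.9. Add prey in this order while the next type's profitability exceeds the intake rate on those already taken.
Rate on top 1: 91.9. mussels: 17.6 < 91.9 → exclude; stop.
Optimal diet: clams — 1 of 3 types.

1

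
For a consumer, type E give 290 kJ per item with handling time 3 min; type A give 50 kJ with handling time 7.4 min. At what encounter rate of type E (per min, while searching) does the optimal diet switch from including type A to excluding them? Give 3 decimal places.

0.025 per min

The zero-one rule: include type A iff E₂/h₂ > λE₁/(1+λh₁). Equality gives the switch point.
λE₁h₂ = E₂ + λE₂h₁ ⇒ λ = E₂/(E₁h₂ − E₂h₁) = 50/(2146 − 150) = 0.02505 per min.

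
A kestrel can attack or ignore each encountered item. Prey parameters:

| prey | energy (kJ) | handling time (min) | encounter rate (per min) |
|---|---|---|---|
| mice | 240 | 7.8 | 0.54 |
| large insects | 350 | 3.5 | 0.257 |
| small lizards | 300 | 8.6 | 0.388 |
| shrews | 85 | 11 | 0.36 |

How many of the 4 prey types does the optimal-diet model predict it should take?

1

Profitabilities (E/h, kJ/min): large insects 100, small lizards 34.9, mice 30.8, shrews 7.73. Add prey in this order while the next type's profitability exceeds the intake rate on those already taken.
Rate on top 1: 47.35. small lizards: 34.9 < 47.35 → exclude; stop.
Optimal diet: large insects — 1 of 4 types.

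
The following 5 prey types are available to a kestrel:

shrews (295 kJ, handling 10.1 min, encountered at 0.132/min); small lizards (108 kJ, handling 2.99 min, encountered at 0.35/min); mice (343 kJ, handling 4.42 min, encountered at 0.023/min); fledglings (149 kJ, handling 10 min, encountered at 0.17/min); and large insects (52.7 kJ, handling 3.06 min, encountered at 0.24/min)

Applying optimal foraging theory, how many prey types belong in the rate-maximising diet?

Profitabilities (E/h, kJ/min): mice 77.6, small lizards 36.1, shrews 29.2, large insects 17.2, fledglings 14.9. Add prey in this order while the next type's profitability exceeds the intake rate on those already taken.
Rate on top 1: 7.161. small lizards: 36.1 > 7.161 → include.
Rate on top 2: 21.27. shrews: 29.2 > 21.27 → include.
Rate on top 3: 24.31. large insects: 17.2 < 24.31 → exclude; stop.
Optimal diet: mice, small lizards, shrews — 3 of 5 types.

3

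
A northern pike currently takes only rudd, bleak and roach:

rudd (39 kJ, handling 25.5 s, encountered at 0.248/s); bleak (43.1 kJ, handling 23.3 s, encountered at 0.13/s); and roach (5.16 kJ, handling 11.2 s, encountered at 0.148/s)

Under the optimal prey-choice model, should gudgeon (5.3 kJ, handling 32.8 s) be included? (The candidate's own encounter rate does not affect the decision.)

No

Intake rate on the current diet: R = (0.248×39 + 0.13×43.1 + 0.148×5.16) / (1 + 0.248×25.5 + 0.13×23.3 + 0.148×11.2) = 16.04/12.01 = 1.335 kJ/s.
gudgeon: E/h = 5.3/32.8 = 0.1616 kJ/s.
Since 0.1616 < R, time spent handling gudgeon is better spent searching.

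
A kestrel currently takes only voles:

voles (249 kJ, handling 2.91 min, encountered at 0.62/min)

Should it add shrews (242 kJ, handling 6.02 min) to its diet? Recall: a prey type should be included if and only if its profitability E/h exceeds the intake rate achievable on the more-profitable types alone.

No

Intake rate on the current diet: R = (0.62×249) / (1 + 0.62×2.91) = 154.4/2.804 = 55.05 kJ/min.
Profitability of shrews: 242/6.02 = 40.2 kJ/min.
40.2 < 55.05, so adding shrews would lower the average — exclude it.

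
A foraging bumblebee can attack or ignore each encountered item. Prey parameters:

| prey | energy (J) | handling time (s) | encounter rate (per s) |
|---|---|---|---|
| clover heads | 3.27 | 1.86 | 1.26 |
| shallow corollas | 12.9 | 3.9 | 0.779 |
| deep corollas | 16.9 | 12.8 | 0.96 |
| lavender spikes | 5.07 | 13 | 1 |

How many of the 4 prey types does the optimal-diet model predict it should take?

1

Profitabilities (E/h, J/s): shallow corollas 3.31, clover heads 1.76, deep corollas 1.32, lavender spikes 0.39. Add prey in this order while the next type's profitability exceeds the intake rate on those already taken.
Rate on top 1: 2.489. clover heads: 1.76 < 2.489 → exclude; stop.
Optimal diet: shallow corollas — 1 of 4 types.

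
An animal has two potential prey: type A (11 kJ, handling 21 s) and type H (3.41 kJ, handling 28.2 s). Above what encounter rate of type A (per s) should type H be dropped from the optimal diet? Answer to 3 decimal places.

At the threshold, the rate on type A alone equals the profitability of type H: λ·11/(1 + λ·21) = 3.41/28.2 = 0.1209.
Rearranging, λ(11 − 0.1209×21) = 0.1209, so λ = 0.1209/8.461 = 0.01429 per s.

0.014 per s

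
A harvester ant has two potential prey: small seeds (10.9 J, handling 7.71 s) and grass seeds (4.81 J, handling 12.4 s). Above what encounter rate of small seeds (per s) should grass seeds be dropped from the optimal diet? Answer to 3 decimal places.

At the threshold, the rate on small seeds alone equals the profitability of grass seeds: λ·10.9/(1 + λ·7.71) = 4.81/12.4 = 0.3879.
Rearranging, λ(10.9 − 0.3879×7.71) = 0.3879, so λ = 0.3879/7.909 = 0.04904 per s.

0.049 per s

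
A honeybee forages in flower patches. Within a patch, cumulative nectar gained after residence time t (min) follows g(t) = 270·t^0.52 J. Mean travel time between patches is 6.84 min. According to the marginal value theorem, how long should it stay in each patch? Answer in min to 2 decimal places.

7.41 min

By the marginal value theorem, leave when the instantaneous gain rate g'(t) equals the habitat-wide average g(t)/(T + t).
g'(t) = 0.52·270·t^-0.48. Setting 0.52·270·t^-0.48 = 270·t^0.52/(6.84+t) gives 0.52(6.84+t) = t, so 0.48·t = 0.52×6.84.
t* = 0.52×6.84/0.48 = 7.41 min.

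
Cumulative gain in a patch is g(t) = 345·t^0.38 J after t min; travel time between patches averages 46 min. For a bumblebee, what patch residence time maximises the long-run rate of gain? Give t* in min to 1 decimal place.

By the marginal value theorem, leave when the instantaneous gain rate g'(t) equals the habitat-wide average g(t)/(T + t).
g'(t) = 0.38·345·t^-0.62. Setting 0.38·345·t^-0.62 = 345·t^0.38/(46+t) gives 0.38(46+t) = t, so 0.62·t = 0.38×46.
t* = 0.38×46/0.62 = 28.19 min.

28.2 min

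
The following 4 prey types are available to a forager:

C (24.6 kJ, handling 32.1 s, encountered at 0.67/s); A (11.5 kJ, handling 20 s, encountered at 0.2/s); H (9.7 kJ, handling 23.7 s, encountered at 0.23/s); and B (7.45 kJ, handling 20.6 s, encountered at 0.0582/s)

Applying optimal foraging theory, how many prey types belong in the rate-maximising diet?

Rank by E/h (kJ/s): C 0.766, A 0.575, H 0.409, B 0.362. Include each in turn until the next type's E/h falls below the running intake rate.
Rate on top 1: 0.7323. A: 0.575 < 0.7323 → exclude; stop.
Optimal diet: C — 1 of 4 types.

1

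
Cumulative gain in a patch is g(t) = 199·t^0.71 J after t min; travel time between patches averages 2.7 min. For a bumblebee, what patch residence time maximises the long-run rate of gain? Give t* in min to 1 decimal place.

By the marginal value theorem, leave when the instantaneous gain rate g'(t) equals the habitat-wide average g(t)/(T + t).
g'(t) = 0.71·199·t^-0.29. Setting 0.71·199·t^-0.29 = 199·t^0.71/(2.7+t) gives 0.71(2.7+t) = t, so 0.29·t = 0.71×2.7.
t* = 0.71×2.7/0.29 = 6.61 min.

6.6 min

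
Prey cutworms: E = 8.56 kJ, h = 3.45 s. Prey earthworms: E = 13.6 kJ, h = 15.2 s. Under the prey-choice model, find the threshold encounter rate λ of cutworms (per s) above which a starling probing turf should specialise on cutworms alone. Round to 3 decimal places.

The zero-one rule: include earthworms iff E₂/h₂ > λE₁/(1+λh₁). Equality gives the switch point.
λE₁h₂ = E₂ + λE₂h₁ ⇒ λ = E₂/(E₁h₂ − E₂h₁) = 13.6/(130.1 − 46.92) = 0.1635 per s.

0.163 per s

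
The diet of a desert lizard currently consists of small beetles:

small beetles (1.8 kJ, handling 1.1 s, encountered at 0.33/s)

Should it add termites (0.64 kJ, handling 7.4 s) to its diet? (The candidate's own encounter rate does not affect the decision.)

Intake rate on the current diet: R = (0.33×1.8) / (1 + 0.33×1.1) = 0.594/1.363 = 0.4358 kJ/s.
Profitability of termites: 0.64/7.4 = 0.08649 kJ/s.
Since 0.08649 < R, time spent handling termites is better spent searching.

No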